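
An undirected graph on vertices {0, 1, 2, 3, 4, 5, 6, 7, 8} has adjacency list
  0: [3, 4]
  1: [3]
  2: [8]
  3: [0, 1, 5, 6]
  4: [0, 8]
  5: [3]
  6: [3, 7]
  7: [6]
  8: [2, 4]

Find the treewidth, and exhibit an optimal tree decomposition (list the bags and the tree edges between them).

Each bag holds 2 vertices, so the decomposition has width 1, which upper-bounds the treewidth. G has an edge, so its treewidth is at least 1. Combining the bounds, tw(G) = 1.

Treewidth 1.
One such decomposition:
Bags: B1 = {3, 5}  B2 = {0, 3}  B3 = {1, 3}  B4 = {0, 4}  B5 = {4, 8}  B6 = {3, 6}  B7 = {2, 8}  B8 = {6, 7}
Tree: B1–B2, B1–B3, B2–B4, B4–B5, B1–B6, B5–B7, B6–B8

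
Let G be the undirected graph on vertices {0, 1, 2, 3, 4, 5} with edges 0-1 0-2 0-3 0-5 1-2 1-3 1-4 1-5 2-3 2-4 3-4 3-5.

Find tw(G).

A width-3 tree decomposition is:
Bags: B1 = {0, 1, 3, 5}  B2 = {0, 1, 2, 3}  B3 = {1, 2, 3, 4}
Tree: B1–B2, B2–B3
The largest bag has 4 vertices, giving width 3; this decomposition certifies tw(G) ≤ 3. On the other hand G contains the 4-clique {0, 1, 2, 3}. A clique must lie in a single bag of any decomposition, so no decomposition can have width below 3. Hence tw(G) = 3 exactly.

3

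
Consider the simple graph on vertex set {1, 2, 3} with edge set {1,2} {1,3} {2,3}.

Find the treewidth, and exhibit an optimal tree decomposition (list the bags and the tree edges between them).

A single bag containing all 3 vertices is trivially a valid decomposition of width 2. On the other hand G contains the 3-clique {1, 2, 3}. A clique must lie in a single bag of any decomposition, so no decomposition can have width below 2. The upper and lower bounds meet at 2, so that is the treewidth.

Treewidth 2.
One such decomposition:
Bags: B1 = {1, 2, 3}
Tree: (single bag)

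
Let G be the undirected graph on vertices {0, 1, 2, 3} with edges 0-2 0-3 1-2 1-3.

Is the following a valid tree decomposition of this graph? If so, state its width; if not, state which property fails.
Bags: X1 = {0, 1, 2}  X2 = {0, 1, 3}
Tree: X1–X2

Yes; width 2.

Every vertex of G appears in some bag (union = {0, 1, 2, 3}); every edge is covered by a bag; and for each vertex v the set of bags containing v is connected in the bag tree. The decomposition is therefore valid. The largest bag has 3 vertices, so the width is 2.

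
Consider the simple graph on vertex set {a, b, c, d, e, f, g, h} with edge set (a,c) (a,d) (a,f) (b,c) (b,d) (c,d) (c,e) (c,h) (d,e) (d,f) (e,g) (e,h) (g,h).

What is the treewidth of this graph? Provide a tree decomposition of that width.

Treewidth 2.
One optimal decomposition is:
Bags: B1 = {a, c, d}  B2 = {c, d, e}  B3 = {c, e, h}  B4 = {e, g, h}  B5 = {a, d, f}  B6 = {b, c, d}
Tree: B1–B2, B2–B3, B3–B4, B1–B5, B1–B6

Each bag holds 3 vertices, so the decomposition has width 2, which upper-bounds the treewidth. Conversely, {c, d, e} is a clique of size 3, and the vertices of any clique must share a bag in every tree decomposition; so some bag has ≥ 3 vertices and tw(G) ≥ 2. Hence tw(G) = 2 exactly.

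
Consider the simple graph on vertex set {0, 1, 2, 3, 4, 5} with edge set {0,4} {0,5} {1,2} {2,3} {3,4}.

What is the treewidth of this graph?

1

A width-1 tree decomposition is:
Bags: B1 = {1, 2}  B2 = {2, 3}  B3 = {3, 4}  B4 = {0, 4}  B5 = {0, 5}
Tree: B1–B2, B2–B3, B3–B4, B4–B5
Each bag holds 2 vertices, so the decomposition has width 1, which upper-bounds the treewidth. Any graph with an edge has treewidth ≥ 1, and G has the edge 1–2. Therefore the treewidth is 1.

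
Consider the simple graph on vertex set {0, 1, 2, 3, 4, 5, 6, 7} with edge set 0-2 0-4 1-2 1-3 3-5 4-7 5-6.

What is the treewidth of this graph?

1

A width-1 tree decomposition is:
Bags: B1 = {4, 7}  B2 = {0, 4}  B3 = {0, 2}  B4 = {1, 2}  B5 = {1, 3}  B6 = {3, 5}  B7 = {5, 6}
Tree: B1–B2, B2–B3, B3–B4, B4–B5, B5–B6, B6–B7
Every bag has size at most 2, so the width is 2 − 1 = 1 and tw(G) ≤ 1. Since G has at least one edge (e.g. 7–4), it is not an edgeless graph, so tw(G) ≥ 1. Therefore the treewidth is 1.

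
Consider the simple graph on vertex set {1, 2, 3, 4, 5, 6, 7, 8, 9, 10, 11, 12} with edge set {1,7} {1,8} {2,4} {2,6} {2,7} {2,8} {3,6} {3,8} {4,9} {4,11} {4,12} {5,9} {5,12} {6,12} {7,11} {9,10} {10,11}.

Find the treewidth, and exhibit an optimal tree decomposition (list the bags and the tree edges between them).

Treewidth 3.
Bags: B1 = {5, 9, 10, 12}  B2 = {4, 9, 10, 12}  B3 = {4, 10, 11, 12}  B4 = {4, 6, 11, 12}  B5 = {2, 4, 6, 11}  B6 = {2, 6, 7, 11}  B7 = {2, 3, 6, 7}  B8 = {2, 3, 7, 8}  B9 = {1, 3, 7, 8}
Tree: B1–B2, B2–B3, B3–B4, B4–B5, B5–B6, B6–B7, B7–B8, B8–B9

Every bag has size at most 4, so the width is 4 − 1 = 3 and tw(G) ≤ 3. For the lower bound: the 4 vertex sets {5,9,10}, {12}, {4}, {2,6,7,11} are disjoint, each induces a connected subgraph, and every pair is joined by at least one edge of G. Contracting each set to a single vertex therefore yields K_{4} as a minor, and since treewidth is minor-monotone, tw(G) ≥ tw(K_{4}) = 3. The upper and lower bounds meet at 3, so that is the treewidth.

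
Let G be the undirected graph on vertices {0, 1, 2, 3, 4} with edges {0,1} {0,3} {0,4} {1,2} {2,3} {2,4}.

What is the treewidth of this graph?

2

A width-2 tree decomposition is:
Bags: B1 = {0, 1, 2}  B2 = {0, 2, 4}  B3 = {0, 2, 3}
Tree: B1–B2, B2–B3
Every bag has size at most 3, so the width is 3 − 1 = 2 and tw(G) ≤ 2. For the lower bound, G contains the cycle 0–1–2–4–0, so G is not a forest; only forests have treewidth ≤ 1, hence tw(G) ≥ 2. Combining the bounds, tw(G) = 2.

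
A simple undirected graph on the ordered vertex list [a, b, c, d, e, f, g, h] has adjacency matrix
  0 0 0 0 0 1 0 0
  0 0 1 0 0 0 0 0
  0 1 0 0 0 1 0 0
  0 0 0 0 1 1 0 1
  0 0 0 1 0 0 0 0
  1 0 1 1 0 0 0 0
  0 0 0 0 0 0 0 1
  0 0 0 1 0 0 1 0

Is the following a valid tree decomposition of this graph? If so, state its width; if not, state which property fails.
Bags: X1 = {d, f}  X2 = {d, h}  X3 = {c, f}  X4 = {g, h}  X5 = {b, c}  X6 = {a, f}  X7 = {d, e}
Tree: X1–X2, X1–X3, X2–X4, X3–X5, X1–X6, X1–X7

Vertex coverage: the bags together contain {a, b, c, d, e, f, g, h}, the full vertex set. Edge coverage: each edge of G has both endpoints in at least one bag. Running intersection: for every vertex, the bags containing it form a connected subtree. All three properties hold, so this is a valid tree decomposition of width max|bag| − 1 = 1, and hence tw(G) ≤ 1.

Yes; width 1.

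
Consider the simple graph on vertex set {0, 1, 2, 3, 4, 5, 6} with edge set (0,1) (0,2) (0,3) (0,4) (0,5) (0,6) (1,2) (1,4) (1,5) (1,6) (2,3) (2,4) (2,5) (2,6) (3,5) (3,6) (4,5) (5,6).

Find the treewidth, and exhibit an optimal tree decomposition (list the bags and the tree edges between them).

Every bag has size at most 5, so the width is 5 − 1 = 4 and tw(G) ≤ 4. On the other hand G contains the 5-clique {0, 1, 2, 4, 5}. A clique must lie in a single bag of any decomposition, so no decomposition can have width below 4. The upper and lower bounds meet at 4, so that is the treewidth.

Treewidth 4.
Bags: B1 = {0, 1, 2, 5, 6}  B2 = {0, 2, 3, 5, 6}  B3 = {0, 1, 2, 4, 5}
Tree: B1–B2, B1–B3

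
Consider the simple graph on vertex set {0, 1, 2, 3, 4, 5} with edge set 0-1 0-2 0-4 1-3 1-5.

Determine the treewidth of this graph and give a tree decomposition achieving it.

Every bag has size at most 2, so the width is 2 − 1 = 1 and tw(G) ≤ 1. G has an edge, so its treewidth is at least 1. Hence tw(G) = 1 exactly.

Treewidth 1.
Bags: B1 = {0, 1}  B2 = {1, 5}  B3 = {0, 4}  B4 = {1, 3}  B5 = {0, 2}
Tree: B1–B2, B1–B3, B2–B4, B1–B5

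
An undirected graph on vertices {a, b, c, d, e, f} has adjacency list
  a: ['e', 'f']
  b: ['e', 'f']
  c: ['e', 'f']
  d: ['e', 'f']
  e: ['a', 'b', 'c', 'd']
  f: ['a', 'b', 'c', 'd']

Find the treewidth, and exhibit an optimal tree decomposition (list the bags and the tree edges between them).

Treewidth 2.
Bags: B1 = {d, e, f}  B2 = {a, e, f}  B3 = {b, e, f}  B4 = {c, e, f}
Tree: B1–B2, B2–B3, B3–B4

Each bag holds 3 vertices, so the decomposition has width 2, which upper-bounds the treewidth. The edges f–d–e–a–f form a cycle, so G is not a tree and its treewidth is at least 2. Combining the bounds, tw(G) = 2.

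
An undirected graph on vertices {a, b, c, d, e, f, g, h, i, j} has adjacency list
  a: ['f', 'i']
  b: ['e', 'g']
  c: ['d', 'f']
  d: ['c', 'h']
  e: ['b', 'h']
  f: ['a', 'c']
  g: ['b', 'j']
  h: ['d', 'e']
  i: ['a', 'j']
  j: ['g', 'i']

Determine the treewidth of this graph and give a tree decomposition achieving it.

Treewidth 2.
One such decomposition:
Bags: B1 = {b, e, g}  B2 = {e, g, h}  B3 = {d, g, h}  B4 = {c, d, g}  B5 = {c, f, g}  B6 = {a, f, g}  B7 = {a, g, i}  B8 = {g, i, j}
Tree: B1–B2, B2–B3, B3–B4, B4–B5, B5–B6, B6–B7, B7–B8

The largest bag has 3 vertices, giving width 2; this decomposition certifies tw(G) ≤ 2. For the lower bound, G contains the cycle g–b–e–h–d–c–f–a–i–j–g, so G is not a forest; only forests have treewidth ≤ 1, hence tw(G) ≥ 2. Therefore the treewidth is 2.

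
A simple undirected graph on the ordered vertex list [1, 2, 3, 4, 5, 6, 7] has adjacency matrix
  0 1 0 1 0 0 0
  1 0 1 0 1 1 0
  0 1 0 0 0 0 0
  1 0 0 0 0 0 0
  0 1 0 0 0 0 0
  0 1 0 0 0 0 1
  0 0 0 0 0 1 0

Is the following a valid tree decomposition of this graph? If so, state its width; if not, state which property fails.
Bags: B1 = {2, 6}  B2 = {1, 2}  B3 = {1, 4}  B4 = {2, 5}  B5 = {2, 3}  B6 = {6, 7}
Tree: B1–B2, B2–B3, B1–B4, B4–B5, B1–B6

Vertex coverage: the bags together contain {1, 2, 3, 4, 5, 6, 7}, the full vertex set. Edge coverage: each edge of G has both endpoints in at least one bag. Running intersection: for every vertex, the bags containing it form a connected subtree. All three properties hold, so this is a valid tree decomposition of width max|bag| − 1 = 1, and hence tw(G) ≤ 1.

Yes; width 1.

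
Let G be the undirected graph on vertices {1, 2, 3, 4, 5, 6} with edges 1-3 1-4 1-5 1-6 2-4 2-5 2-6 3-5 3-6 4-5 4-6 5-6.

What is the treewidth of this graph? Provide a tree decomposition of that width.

Treewidth 3.
Bags: B1 = {2, 4, 5, 6}  B2 = {1, 4, 5, 6}  B3 = {1, 3, 5, 6}
Tree: B1–B2, B2–B3

The largest bag has 4 vertices, giving width 3; this decomposition certifies tw(G) ≤ 3. Conversely, {1, 3, 5, 6} is a clique of size 4, and the vertices of any clique must share a bag in every tree decomposition; so some bag has ≥ 4 vertices and tw(G) ≥ 3. The upper and lower bounds meet at 3, so that is the treewidth.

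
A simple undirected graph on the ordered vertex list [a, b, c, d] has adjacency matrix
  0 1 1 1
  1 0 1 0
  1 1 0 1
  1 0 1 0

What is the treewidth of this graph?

A width-2 tree decomposition is:
Bags: B1 = {a, c, d}  B2 = {a, b, c}
Tree: B1–B2
The largest bag has 3 vertices, giving width 2; this decomposition certifies tw(G) ≤ 2. For the lower bound, the 3 vertices {a, c, d} are pairwise adjacent, and any tree decomposition puts a clique entirely inside one bag — forcing width ≥ 2. The upper and lower bounds meet at 2, so that is the treewidth.

2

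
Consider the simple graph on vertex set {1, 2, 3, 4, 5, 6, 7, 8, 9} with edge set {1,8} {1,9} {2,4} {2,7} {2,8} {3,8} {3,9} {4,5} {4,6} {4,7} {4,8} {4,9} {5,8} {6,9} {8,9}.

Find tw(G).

A width-2 tree decomposition is:
Bags: B1 = {4, 8, 9}  B2 = {4, 5, 8}  B3 = {2, 4, 8}  B4 = {1, 8, 9}  B5 = {3, 8, 9}  B6 = {4, 6, 9}  B7 = {2, 4, 7}
Tree: B1–B2, B1–B3, B1–B4, B4–B5, B1–B6, B3–B7
Each bag holds 3 vertices, so the decomposition has width 2, which upper-bounds the treewidth. For the lower bound, the 3 vertices {1, 8, 9} are pairwise adjacent, and any tree decomposition puts a clique entirely inside one bag — forcing width ≥ 2. Combining the bounds, tw(G) = 2.

2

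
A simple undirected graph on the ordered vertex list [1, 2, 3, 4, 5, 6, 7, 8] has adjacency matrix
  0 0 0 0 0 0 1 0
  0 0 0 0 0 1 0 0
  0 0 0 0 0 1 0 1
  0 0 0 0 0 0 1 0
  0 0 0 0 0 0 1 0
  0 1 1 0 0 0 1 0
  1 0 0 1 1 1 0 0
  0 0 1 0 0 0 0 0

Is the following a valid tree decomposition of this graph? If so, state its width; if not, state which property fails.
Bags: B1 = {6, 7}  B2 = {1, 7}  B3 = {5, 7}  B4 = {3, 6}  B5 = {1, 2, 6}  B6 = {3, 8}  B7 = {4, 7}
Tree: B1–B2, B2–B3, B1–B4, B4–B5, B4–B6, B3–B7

No — bags containing vertex 1 are not connected in the tree.

A tree decomposition must satisfy three properties: every vertex lies in some bag; for every edge, both endpoints lie together in some bag; and for every vertex, the bags containing it form a connected subtree. Here bags containing vertex 1 are not connected in the tree, so the decomposition is invalid.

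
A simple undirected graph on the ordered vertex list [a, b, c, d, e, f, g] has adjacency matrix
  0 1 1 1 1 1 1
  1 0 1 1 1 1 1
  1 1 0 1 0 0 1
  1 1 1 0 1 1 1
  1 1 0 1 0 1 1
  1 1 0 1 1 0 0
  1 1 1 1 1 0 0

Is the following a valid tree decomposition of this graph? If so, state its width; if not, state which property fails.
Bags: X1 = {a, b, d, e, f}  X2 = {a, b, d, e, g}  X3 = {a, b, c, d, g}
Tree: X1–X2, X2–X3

Vertex coverage: the bags together contain {a, b, c, d, e, f, g}, the full vertex set. Edge coverage: each edge of G has both endpoints in at least one bag. Running intersection: for every vertex, the bags containing it form a connected subtree. All three properties hold, so this is a valid tree decomposition of width max|bag| − 1 = 4, and hence tw(G) ≤ 4.

Yes; width 4.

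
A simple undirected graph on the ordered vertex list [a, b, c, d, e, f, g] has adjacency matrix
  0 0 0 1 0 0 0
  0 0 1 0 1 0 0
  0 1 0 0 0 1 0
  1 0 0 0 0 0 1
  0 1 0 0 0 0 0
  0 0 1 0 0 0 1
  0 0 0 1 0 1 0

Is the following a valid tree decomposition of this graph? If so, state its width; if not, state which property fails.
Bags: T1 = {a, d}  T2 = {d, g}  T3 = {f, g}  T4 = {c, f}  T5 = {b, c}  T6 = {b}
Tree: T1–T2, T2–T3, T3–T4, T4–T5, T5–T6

No — vertex e appears in no bag.

A tree decomposition must satisfy three properties: every vertex lies in some bag; for every edge, both endpoints lie together in some bag; and for every vertex, the bags containing it form a connected subtree. Here vertex e appears in no bag, so the decomposition is invalid.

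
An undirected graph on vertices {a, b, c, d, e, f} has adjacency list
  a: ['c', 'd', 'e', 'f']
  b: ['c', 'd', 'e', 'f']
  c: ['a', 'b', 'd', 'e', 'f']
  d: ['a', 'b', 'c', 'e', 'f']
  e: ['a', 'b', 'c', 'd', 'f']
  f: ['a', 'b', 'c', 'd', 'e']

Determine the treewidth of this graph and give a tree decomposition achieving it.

Every bag has size at most 5, so the width is 5 − 1 = 4 and tw(G) ≤ 4. Conversely, {a, c, d, e, f} is a clique of size 5, and the vertices of any clique must share a bag in every tree decomposition; so some bag has ≥ 5 vertices and tw(G) ≥ 4. The upper and lower bounds meet at 4, so that is the treewidth.

Treewidth 4.
One optimal decomposition is:
Bags: B1 = {b, c, d, e, f}  B2 = {a, c, d, e, f}
Tree: B1–B2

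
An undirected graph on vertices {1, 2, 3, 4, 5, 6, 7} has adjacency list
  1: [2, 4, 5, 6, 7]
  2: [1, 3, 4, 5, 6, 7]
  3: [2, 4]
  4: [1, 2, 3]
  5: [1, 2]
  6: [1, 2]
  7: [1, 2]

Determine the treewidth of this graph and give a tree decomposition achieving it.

Each bag holds 3 vertices, so the decomposition has width 2, which upper-bounds the treewidth. On the other hand G contains the 3-clique {1, 2, 4}. A clique must lie in a single bag of any decomposition, so no decomposition can have width below 2. Hence tw(G) = 2 exactly.

Treewidth 2.
One such decomposition:
Bags: B1 = {1, 2, 4}  B2 = {1, 2, 5}  B3 = {1, 2, 6}  B4 = {2, 3, 4}  B5 = {1, 2, 7}
Tree: B1–B2, B2–B3, B1–B4, B3–B5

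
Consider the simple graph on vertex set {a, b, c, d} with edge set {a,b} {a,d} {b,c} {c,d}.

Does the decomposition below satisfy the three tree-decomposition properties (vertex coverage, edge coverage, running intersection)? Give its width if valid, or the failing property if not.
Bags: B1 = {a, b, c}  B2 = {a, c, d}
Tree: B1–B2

Every vertex of G appears in some bag (union = {a, b, c, d}); every edge is covered by a bag; and for each vertex v the set of bags containing v is connected in the bag tree. The decomposition is therefore valid. The largest bag has 3 vertices, so the width is 2.

Yes; width 2.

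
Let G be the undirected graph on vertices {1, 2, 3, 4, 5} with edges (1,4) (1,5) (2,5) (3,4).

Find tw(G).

1

A width-1 tree decomposition is:
Bags: B1 = {3, 4}  B2 = {1, 4}  B3 = {1, 5}  B4 = {2, 5}
Tree: B1–B2, B2–B3, B3–B4
Every bag has size at most 2, so the width is 2 − 1 = 1 and tw(G) ≤ 1. G has an edge, so its treewidth is at least 1. The upper and lower bounds meet at 1, so that is the treewidth.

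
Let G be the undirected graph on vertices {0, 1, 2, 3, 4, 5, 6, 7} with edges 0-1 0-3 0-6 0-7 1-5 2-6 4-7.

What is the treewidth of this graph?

1

A width-1 tree decomposition is:
Bags: B1 = {0, 7}  B2 = {0, 6}  B3 = {0, 1}  B4 = {4, 7}  B5 = {1, 5}  B6 = {0, 3}  B7 = {2, 6}
Tree: B1–B2, B2–B3, B1–B4, B3–B5, B2–B6, B2–B7
The largest bag has 2 vertices, giving width 1; this decomposition certifies tw(G) ≤ 1. Since G has at least one edge (e.g. 0–7), it is not an edgeless graph, so tw(G) ≥ 1. Combining the bounds, tw(G) = 1.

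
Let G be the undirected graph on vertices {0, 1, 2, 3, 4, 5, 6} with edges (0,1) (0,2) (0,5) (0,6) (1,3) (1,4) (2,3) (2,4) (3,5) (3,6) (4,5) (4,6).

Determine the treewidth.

3

A width-3 tree decomposition is:
Bags: B1 = {0, 3, 4, 5}  B2 = {0, 3, 4, 6}  B3 = {0, 1, 3, 4}  B4 = {0, 2, 3, 4}
Tree: B1–B2, B2–B3, B3–B4
Every bag has size at most 4, so the width is 4 − 1 = 3 and tw(G) ≤ 3. For the lower bound: the 4 vertex sets {0,5}, {4,6}, {3}, {1} are disjoint, each induces a connected subgraph, and every pair is joined by at least one edge of G. Contracting each set to a single vertex therefore yields K_{4} as a minor, and since treewidth is minor-monotone, tw(G) ≥ tw(K_{4}) = 3. The upper and lower bounds meet at 3, so that is the treewidth.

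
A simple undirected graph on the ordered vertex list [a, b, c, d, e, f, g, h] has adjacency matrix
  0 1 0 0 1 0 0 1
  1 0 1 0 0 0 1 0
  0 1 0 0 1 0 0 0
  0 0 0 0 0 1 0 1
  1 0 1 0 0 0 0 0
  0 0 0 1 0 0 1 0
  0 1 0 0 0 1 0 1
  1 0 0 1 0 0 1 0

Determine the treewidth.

A width-2 tree decomposition is:
Bags: B1 = {b, c, e}  B2 = {a, b, e}  B3 = {a, b, g}  B4 = {a, g, h}  B5 = {f, g, h}  B6 = {d, f, h}
Tree: B1–B2, B2–B3, B3–B4, B4–B5, B5–B6
Every bag has size at most 3, so the width is 3 − 1 = 2 and tw(G) ≤ 2. For the lower bound, G contains the cycle c–e–a–b–c, so G is not a forest; only forests have treewidth ≤ 1, hence tw(G) ≥ 2. Hence tw(G) = 2 exactly.

2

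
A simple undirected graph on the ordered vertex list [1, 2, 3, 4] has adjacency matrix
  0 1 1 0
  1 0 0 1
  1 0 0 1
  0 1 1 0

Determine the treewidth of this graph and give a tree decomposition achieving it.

Treewidth 2.
Bags: B1 = {1, 2, 4}  B2 = {1, 3, 4}
Tree: B1–B2

Each bag holds 3 vertices, so the decomposition has width 2, which upper-bounds the treewidth. Since 4–2–1–3–4 is a cycle in G, G is not acyclic. Forests are exactly the graphs of treewidth ≤ 1, so tw(G) ≥ 2. The upper and lower bounds meet at 2, so that is the treewidth.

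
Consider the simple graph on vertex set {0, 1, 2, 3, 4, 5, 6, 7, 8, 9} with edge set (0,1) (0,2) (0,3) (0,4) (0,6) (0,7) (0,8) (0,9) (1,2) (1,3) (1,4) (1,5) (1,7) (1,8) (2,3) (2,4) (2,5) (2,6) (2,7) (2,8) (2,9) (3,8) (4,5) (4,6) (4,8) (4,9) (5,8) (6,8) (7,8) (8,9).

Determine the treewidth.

A width-4 tree decomposition is:
Bags: B1 = {0, 1, 2, 4, 8}  B2 = {0, 2, 4, 8, 9}  B3 = {0, 1, 2, 7, 8}  B4 = {0, 1, 2, 3, 8}  B5 = {0, 2, 4, 6, 8}  B6 = {1, 2, 4, 5, 8}
Tree: B1–B2, B1–B3, B3–B4, B1–B5, B1–B6
The largest bag has 5 vertices, giving width 4; this decomposition certifies tw(G) ≤ 4. On the other hand G contains the 5-clique {0, 1, 2, 3, 8}. A clique must lie in a single bag of any decomposition, so no decomposition can have width below 4. Therefore the treewidth is 4.

4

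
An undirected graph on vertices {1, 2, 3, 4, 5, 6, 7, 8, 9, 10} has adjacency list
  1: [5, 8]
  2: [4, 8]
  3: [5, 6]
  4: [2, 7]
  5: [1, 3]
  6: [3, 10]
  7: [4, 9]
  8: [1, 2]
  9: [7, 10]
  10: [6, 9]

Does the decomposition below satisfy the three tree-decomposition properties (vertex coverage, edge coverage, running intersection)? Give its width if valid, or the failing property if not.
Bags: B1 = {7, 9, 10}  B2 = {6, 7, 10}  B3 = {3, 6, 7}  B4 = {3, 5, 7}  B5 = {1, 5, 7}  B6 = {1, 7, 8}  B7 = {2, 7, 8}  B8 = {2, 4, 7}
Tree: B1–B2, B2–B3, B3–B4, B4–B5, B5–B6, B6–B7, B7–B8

Checking the three conditions: (i) the bags cover all of {1, 2, 3, 4, 5, 6, 7, 8, 9, 10}; (ii) for each edge, some bag contains both endpoints; (iii) the bags containing any fixed vertex form a subtree. All hold, so the decomposition is valid with width 3 − 1 = 2.

Yes; width 2.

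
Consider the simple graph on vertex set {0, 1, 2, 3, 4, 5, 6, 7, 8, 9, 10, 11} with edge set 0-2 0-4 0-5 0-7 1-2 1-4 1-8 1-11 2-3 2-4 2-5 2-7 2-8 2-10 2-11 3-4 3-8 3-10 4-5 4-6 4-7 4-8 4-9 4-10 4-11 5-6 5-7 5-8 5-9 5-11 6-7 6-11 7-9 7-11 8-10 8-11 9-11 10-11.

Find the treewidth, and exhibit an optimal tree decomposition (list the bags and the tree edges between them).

The largest bag has 5 vertices, giving width 4; this decomposition certifies tw(G) ≤ 4. For the lower bound, the 5 vertices {4, 5, 7, 9, 11} are pairwise adjacent, and any tree decomposition puts a clique entirely inside one bag — forcing width ≥ 4. Therefore the treewidth is 4.

Treewidth 4.
One such decomposition:
Bags: B1 = {2, 4, 5, 8, 11}  B2 = {2, 4, 5, 7, 11}  B3 = {2, 4, 8, 10, 11}  B4 = {4, 5, 7, 9, 11}  B5 = {0, 2, 4, 5, 7}  B6 = {1, 2, 4, 8, 11}  B7 = {2, 3, 4, 8, 10}  B8 = {4, 5, 6, 7, 11}
Tree: B1–B2, B1–B3, B2–B4, B2–B5, B3–B6, B3–B7, B2–B8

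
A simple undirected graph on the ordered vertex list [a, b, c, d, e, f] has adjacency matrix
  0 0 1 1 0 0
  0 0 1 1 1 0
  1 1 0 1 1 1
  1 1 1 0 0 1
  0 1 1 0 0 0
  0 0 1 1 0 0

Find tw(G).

2

A width-2 tree decomposition is:
Bags: B1 = {b, c, d}  B2 = {b, c, e}  B3 = {a, c, d}  B4 = {c, d, f}
Tree: B1–B2, B1–B3, B1–B4
Each bag holds 3 vertices, so the decomposition has width 2, which upper-bounds the treewidth. For the lower bound, the 3 vertices {c, d, f} are pairwise adjacent, and any tree decomposition puts a clique entirely inside one bag — forcing width ≥ 2. Combining the bounds, tw(G) = 2.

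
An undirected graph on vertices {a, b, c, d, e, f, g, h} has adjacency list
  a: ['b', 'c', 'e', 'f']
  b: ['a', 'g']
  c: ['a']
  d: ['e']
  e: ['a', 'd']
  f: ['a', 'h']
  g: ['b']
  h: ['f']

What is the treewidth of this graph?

1

A width-1 tree decomposition is:
Bags: B1 = {a, c}  B2 = {a, b}  B3 = {a, f}  B4 = {a, e}  B5 = {d, e}  B6 = {b, g}  B7 = {f, h}
Tree: B1–B2, B2–B3, B1–B4, B4–B5, B2–B6, B3–B7
The largest bag has 2 vertices, giving width 1; this decomposition certifies tw(G) ≤ 1. Since G has at least one edge (e.g. a–c), it is not an edgeless graph, so tw(G) ≥ 1. Therefore the treewidth is 1.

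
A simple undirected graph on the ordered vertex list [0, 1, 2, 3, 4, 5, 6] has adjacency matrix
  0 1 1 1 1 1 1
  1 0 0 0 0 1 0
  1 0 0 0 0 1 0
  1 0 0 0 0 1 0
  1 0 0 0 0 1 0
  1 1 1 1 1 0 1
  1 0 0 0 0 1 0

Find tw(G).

A width-2 tree decomposition is:
Bags: B1 = {0, 4, 5}  B2 = {0, 5, 6}  B3 = {0, 1, 5}  B4 = {0, 3, 5}  B5 = {0, 2, 5}
Tree: B1–B2, B2–B3, B1–B4, B3–B5
Every bag has size at most 3, so the width is 3 − 1 = 2 and tw(G) ≤ 2. For the lower bound, the 3 vertices {0, 1, 5} are pairwise adjacent, and any tree decomposition puts a clique entirely inside one bag — forcing width ≥ 2. Therefore the treewidth is 2.

2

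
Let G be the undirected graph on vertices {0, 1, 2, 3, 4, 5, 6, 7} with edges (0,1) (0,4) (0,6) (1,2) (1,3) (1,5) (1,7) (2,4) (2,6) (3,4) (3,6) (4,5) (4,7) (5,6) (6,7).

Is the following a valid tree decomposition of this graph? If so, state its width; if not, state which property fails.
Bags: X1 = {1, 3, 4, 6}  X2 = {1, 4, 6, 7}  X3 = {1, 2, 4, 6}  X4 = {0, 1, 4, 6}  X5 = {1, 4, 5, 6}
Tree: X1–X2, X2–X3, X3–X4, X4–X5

Checking the three conditions: (i) the bags cover all of {0, 1, 2, 3, 4, 5, 6, 7}; (ii) for each edge, some bag contains both endpoints; (iii) the bags containing any fixed vertex form a subtree. All hold, so the decomposition is valid with width 4 − 1 = 3.

Yes; width 3.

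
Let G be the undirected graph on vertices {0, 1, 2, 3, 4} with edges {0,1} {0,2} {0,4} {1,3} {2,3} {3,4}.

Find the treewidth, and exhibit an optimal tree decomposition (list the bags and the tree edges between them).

Each bag holds 3 vertices, so the decomposition has width 2, which upper-bounds the treewidth. The edges 0–2–3–1–0 form a cycle, so G is not a tree and its treewidth is at least 2. Combining the bounds, tw(G) = 2.

Treewidth 2.
One such decomposition:
Bags: B1 = {0, 2, 3}  B2 = {0, 1, 3}  B3 = {0, 3, 4}
Tree: B1–B2, B2–B3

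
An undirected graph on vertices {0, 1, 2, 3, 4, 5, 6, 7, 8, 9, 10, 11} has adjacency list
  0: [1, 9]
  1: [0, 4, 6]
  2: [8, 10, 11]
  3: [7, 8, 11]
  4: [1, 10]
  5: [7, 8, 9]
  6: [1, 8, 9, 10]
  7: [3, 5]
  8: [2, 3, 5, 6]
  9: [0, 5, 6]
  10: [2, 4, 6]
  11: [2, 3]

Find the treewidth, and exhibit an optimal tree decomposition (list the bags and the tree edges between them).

Treewidth 3.
Bags: B1 = {0, 1, 4, 10}  B2 = {0, 1, 6, 10}  B3 = {0, 6, 9, 10}  B4 = {2, 6, 9, 10}  B5 = {2, 6, 8, 9}  B6 = {2, 5, 8, 9}  B7 = {2, 5, 8, 11}  B8 = {3, 5, 8, 11}  B9 = {3, 5, 7, 11}
Tree: B1–B2, B2–B3, B3–B4, B4–B5, B5–B6, B6–B7, B7–B8, B8–B9

Every bag has size at most 4, so the width is 4 − 1 = 3 and tw(G) ≤ 3. For the lower bound: the 4 vertex sets {0,1,4}, {10}, {6}, {2,5,8,9} are disjoint, each induces a connected subgraph, and every pair is joined by at least one edge of G. Contracting each set to a single vertex therefore yields K_{4} as a minor, and since treewidth is minor-monotone, tw(G) ≥ tw(K_{4}) = 3. The upper and lower bounds meet at 3, so that is the treewidth.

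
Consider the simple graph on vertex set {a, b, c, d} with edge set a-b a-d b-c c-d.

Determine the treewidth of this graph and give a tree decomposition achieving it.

Treewidth 2.
One optimal decomposition is:
Bags: B1 = {a, c, d}  B2 = {a, b, c}
Tree: B1–B2

Every bag has size at most 3, so the width is 3 − 1 = 2 and tw(G) ≤ 2. Since a–d–c–b–a is a cycle in G, G is not acyclic. Forests are exactly the graphs of treewidth ≤ 1, so tw(G) ≥ 2. Combining the bounds, tw(G) = 2.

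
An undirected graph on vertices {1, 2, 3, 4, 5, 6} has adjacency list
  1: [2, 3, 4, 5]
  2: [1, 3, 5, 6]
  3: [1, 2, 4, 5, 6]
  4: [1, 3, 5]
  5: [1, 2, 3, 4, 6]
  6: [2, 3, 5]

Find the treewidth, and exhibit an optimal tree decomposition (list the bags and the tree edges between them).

The largest bag has 4 vertices, giving width 3; this decomposition certifies tw(G) ≤ 3. For the lower bound, the 4 vertices {1, 2, 3, 5} are pairwise adjacent, and any tree decomposition puts a clique entirely inside one bag — forcing width ≥ 3. Combining the bounds, tw(G) = 3.

Treewidth 3.
Bags: B1 = {1, 2, 3, 5}  B2 = {1, 3, 4, 5}  B3 = {2, 3, 5, 6}
Tree: B1–B2, B1–B3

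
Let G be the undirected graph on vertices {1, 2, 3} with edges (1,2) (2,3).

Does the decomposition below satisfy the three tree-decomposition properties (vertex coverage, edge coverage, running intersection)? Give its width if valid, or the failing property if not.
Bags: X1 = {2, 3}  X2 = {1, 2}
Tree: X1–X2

Yes; width 1.

Every vertex of G appears in some bag (union = {1, 2, 3}); every edge is covered by a bag; and for each vertex v the set of bags containing v is connected in the bag tree. The decomposition is therefore valid. The largest bag has 2 vertices, so the width is 1.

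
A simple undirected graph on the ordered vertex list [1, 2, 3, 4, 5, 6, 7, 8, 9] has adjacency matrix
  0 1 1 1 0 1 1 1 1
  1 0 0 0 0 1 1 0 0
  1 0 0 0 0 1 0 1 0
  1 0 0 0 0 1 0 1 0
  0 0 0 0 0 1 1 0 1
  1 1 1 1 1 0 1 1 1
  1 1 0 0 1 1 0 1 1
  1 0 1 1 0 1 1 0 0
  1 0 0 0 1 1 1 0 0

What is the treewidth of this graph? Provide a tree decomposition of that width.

Treewidth 3.
One optimal decomposition is:
Bags: B1 = {1, 6, 7, 8}  B2 = {1, 6, 7, 9}  B3 = {1, 4, 6, 8}  B4 = {5, 6, 7, 9}  B5 = {1, 3, 6, 8}  B6 = {1, 2, 6, 7}
Tree: B1–B2, B1–B3, B2–B4, B1–B5, B2–B6

Every bag has size at most 4, so the width is 4 − 1 = 3 and tw(G) ≤ 3. On the other hand G contains the 4-clique {1, 3, 6, 8}. A clique must lie in a single bag of any decomposition, so no decomposition can have width below 3. Therefore the treewidth is 3.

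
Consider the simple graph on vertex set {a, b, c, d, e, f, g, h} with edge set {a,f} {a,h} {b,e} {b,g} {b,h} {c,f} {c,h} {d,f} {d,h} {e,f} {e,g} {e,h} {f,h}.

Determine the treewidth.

A width-2 tree decomposition is:
Bags: B1 = {c, f, h}  B2 = {d, f, h}  B3 = {e, f, h}  B4 = {a, f, h}  B5 = {b, e, h}  B6 = {b, e, g}
Tree: B1–B2, B1–B3, B3–B4, B3–B5, B5–B6
The largest bag has 3 vertices, giving width 2; this decomposition certifies tw(G) ≤ 2. For the lower bound, the 3 vertices {b, e, g} are pairwise adjacent, and any tree decomposition puts a clique entirely inside one bag — forcing width ≥ 2. Hence tw(G) = 2 exactly.

2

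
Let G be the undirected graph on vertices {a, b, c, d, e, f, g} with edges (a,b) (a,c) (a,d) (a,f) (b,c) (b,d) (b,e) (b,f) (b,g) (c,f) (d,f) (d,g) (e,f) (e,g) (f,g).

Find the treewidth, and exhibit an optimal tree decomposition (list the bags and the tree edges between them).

Treewidth 3.
One such decomposition:
Bags: B1 = {a, b, c, f}  B2 = {a, b, d, f}  B3 = {b, d, f, g}  B4 = {b, e, f, g}
Tree: B1–B2, B2–B3, B3–B4

The largest bag has 4 vertices, giving width 3; this decomposition certifies tw(G) ≤ 3. Conversely, {b, d, f, g} is a clique of size 4, and the vertices of any clique must share a bag in every tree decomposition; so some bag has ≥ 4 vertices and tw(G) ≥ 3. Hence tw(G) = 3 exactly.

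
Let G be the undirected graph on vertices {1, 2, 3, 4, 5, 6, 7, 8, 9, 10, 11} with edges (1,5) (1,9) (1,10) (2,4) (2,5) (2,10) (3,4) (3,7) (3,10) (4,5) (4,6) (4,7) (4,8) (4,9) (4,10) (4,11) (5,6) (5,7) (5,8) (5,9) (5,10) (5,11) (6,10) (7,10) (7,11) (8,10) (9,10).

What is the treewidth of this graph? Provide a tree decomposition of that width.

Each bag holds 4 vertices, so the decomposition has width 3, which upper-bounds the treewidth. On the other hand G contains the 4-clique {1, 5, 9, 10}. A clique must lie in a single bag of any decomposition, so no decomposition can have width below 3. Combining the bounds, tw(G) = 3.

Treewidth 3.
Bags: B1 = {4, 5, 9, 10}  B2 = {4, 5, 6, 10}  B3 = {1, 5, 9, 10}  B4 = {4, 5, 7, 10}  B5 = {3, 4, 7, 10}  B6 = {2, 4, 5, 10}  B7 = {4, 5, 8, 10}  B8 = {4, 5, 7, 11}
Tree: B1–B2, B1–B3, B1–B4, B4–B5, B4–B6, B6–B7, B4–B8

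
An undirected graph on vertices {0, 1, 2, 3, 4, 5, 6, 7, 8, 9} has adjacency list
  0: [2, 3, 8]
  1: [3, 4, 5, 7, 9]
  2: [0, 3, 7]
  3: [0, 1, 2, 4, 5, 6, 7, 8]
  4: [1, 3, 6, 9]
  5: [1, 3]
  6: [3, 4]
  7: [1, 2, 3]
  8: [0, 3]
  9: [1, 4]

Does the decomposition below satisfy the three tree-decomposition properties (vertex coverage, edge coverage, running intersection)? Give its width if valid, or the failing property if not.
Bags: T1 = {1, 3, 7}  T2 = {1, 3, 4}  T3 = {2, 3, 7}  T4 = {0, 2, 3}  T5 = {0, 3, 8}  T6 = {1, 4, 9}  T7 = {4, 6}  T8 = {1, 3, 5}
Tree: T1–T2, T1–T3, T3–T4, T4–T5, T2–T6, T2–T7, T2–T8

No — edge (3,6) lies in no bag.

A tree decomposition must satisfy three properties: every vertex lies in some bag; for every edge, both endpoints lie together in some bag; and for every vertex, the bags containing it form a connected subtree. Here edge (3,6) lies in no bag, so the decomposition is invalid.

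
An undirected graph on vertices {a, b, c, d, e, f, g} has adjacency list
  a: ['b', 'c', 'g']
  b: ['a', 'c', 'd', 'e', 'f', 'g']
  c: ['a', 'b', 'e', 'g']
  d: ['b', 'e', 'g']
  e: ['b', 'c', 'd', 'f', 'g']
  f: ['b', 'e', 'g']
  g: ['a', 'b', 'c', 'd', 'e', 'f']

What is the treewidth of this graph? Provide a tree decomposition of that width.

Treewidth 3.
One such decomposition:
Bags: B1 = {b, d, e, g}  B2 = {b, c, e, g}  B3 = {a, b, c, g}  B4 = {b, e, f, g}
Tree: B1–B2, B2–B3, B1–B4

Each bag holds 4 vertices, so the decomposition has width 3, which upper-bounds the treewidth. For the lower bound, the 4 vertices {b, d, e, g} are pairwise adjacent, and any tree decomposition puts a clique entirely inside one bag — forcing width ≥ 3. Hence tw(G) = 3 exactly.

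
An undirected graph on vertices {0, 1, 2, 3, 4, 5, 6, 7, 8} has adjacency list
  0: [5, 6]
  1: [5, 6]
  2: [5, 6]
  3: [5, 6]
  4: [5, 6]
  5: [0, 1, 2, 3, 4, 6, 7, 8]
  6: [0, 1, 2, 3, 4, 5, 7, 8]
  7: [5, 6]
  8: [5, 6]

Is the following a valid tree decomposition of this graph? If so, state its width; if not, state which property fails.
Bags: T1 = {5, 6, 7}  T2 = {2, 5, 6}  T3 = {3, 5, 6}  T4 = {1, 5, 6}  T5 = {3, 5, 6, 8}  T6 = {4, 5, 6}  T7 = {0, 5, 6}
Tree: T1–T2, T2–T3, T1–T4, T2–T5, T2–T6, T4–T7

A tree decomposition must satisfy three properties: every vertex lies in some bag; for every edge, both endpoints lie together in some bag; and for every vertex, the bags containing it form a connected subtree. Here bags containing vertex 3 are not connected in the tree, so the decomposition is invalid.

No — bags containing vertex 3 are not connected in the tree.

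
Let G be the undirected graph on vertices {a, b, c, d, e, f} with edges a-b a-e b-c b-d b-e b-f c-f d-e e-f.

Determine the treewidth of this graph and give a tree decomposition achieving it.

Treewidth 2.
Bags: B1 = {a, b, e}  B2 = {b, e, f}  B3 = {b, d, e}  B4 = {b, c, f}
Tree: B1–B2, B2–B3, B2–B4

The largest bag has 3 vertices, giving width 2; this decomposition certifies tw(G) ≤ 2. On the other hand G contains the 3-clique {b, d, e}. A clique must lie in a single bag of any decomposition, so no decomposition can have width below 2. Combining the bounds, tw(G) = 2.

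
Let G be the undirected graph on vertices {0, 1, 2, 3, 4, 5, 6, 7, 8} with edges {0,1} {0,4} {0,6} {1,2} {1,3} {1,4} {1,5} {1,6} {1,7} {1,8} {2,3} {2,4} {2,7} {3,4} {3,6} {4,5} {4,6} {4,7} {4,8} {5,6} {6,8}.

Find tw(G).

3

A width-3 tree decomposition is:
Bags: B1 = {1, 3, 4, 6}  B2 = {1, 4, 5, 6}  B3 = {1, 2, 3, 4}  B4 = {1, 4, 6, 8}  B5 = {1, 2, 4, 7}  B6 = {0, 1, 4, 6}
Tree: B1–B2, B1–B3, B1–B4, B3–B5, B1–B6
Every bag has size at most 4, so the width is 4 − 1 = 3 and tw(G) ≤ 3. For the lower bound, the 4 vertices {1, 2, 3, 4} are pairwise adjacent, and any tree decomposition puts a clique entirely inside one bag — forcing width ≥ 3. Combining the bounds, tw(G) = 3.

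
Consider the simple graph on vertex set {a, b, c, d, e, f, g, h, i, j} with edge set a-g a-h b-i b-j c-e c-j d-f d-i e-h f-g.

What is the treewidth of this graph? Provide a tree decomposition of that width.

Each bag holds 3 vertices, so the decomposition has width 2, which upper-bounds the treewidth. For the lower bound, G contains the cycle d–i–b–j–c–e–h–a–g–f–d, so G is not a forest; only forests have treewidth ≤ 1, hence tw(G) ≥ 2. Combining the bounds, tw(G) = 2.

Treewidth 2.
Bags: B1 = {b, d, i}  B2 = {b, d, j}  B3 = {c, d, j}  B4 = {c, d, e}  B5 = {d, e, h}  B6 = {a, d, h}  B7 = {a, d, g}  B8 = {d, f, g}
Tree: B1–B2, B2–B3, B3–B4, B4–B5, B5–B6, B6–B7, B7–B8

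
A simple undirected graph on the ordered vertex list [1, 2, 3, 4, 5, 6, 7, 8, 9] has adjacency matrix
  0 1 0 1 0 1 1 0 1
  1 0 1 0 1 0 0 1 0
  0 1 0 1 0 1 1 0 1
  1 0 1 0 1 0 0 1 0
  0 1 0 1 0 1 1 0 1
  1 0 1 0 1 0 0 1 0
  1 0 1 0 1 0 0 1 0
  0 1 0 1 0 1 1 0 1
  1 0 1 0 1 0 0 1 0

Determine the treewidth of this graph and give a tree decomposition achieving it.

Treewidth 4.
One optimal decomposition is:
Bags: B1 = {1, 3, 5, 7, 8}  B2 = {1, 3, 4, 5, 8}  B3 = {1, 3, 5, 6, 8}  B4 = {1, 2, 3, 5, 8}  B5 = {1, 3, 5, 8, 9}
Tree: B1–B2, B2–B3, B3–B4, B4–B5

The largest bag has 5 vertices, giving width 4; this decomposition certifies tw(G) ≤ 4. For the lower bound: the 5 vertex sets {5,7}, {3,4}, {1,6}, {8}, {2} are disjoint, each induces a connected subgraph, and every pair is joined by at least one edge of G. Contracting each set to a single vertex therefore yields K_{5} as a minor, and since treewidth is minor-monotone, tw(G) ≥ tw(K_{5}) = 4. The upper and lower bounds meet at 4, so that is the treewidth.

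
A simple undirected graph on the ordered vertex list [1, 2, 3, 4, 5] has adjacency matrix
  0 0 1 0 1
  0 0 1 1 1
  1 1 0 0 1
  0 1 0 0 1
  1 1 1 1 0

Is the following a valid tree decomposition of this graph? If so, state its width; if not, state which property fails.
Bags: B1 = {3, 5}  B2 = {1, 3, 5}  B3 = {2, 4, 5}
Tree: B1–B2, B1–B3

No — edge (2,3) lies in no bag.

A tree decomposition must satisfy three properties: every vertex lies in some bag; for every edge, both endpoints lie together in some bag; and for every vertex, the bags containing it form a connected subtree. Here edge (2,3) lies in no bag, so the decomposition is invalid.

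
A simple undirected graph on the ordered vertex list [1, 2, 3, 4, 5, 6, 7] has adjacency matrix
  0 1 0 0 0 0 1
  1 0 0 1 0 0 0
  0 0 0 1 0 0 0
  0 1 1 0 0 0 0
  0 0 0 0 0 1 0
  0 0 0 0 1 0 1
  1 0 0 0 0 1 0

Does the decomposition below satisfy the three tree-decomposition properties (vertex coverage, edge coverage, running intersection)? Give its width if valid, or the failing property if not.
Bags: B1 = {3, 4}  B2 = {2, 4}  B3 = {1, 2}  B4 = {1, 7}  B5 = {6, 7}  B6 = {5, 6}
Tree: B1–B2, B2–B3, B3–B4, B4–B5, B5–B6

Every vertex of G appears in some bag (union = {1, 2, 3, 4, 5, 6, 7}); every edge is covered by a bag; and for each vertex v the set of bags containing v is connected in the bag tree. The decomposition is therefore valid. The largest bag has 2 vertices, so the width is 1.

Yes; width 1.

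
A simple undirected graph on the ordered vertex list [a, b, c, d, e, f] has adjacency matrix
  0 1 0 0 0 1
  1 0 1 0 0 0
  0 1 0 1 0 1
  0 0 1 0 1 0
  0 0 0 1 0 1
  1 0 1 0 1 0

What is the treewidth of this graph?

2

A width-2 tree decomposition is:
Bags: B1 = {a, b, c}  B2 = {a, c, f}  B3 = {c, d, f}  B4 = {d, e, f}
Tree: B1–B2, B2–B3, B3–B4
The largest bag has 3 vertices, giving width 2; this decomposition certifies tw(G) ≤ 2. For the lower bound, G contains the cycle b–a–f–c–b, so G is not a forest; only forests have treewidth ≤ 1, hence tw(G) ≥ 2. Hence tw(G) = 2 exactly.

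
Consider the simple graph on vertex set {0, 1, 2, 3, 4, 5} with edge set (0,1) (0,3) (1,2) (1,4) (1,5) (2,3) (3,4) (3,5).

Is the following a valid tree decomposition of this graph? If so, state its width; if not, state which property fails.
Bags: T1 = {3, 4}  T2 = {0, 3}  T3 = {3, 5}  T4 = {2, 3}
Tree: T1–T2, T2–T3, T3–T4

No — vertex 1 appears in no bag.

A tree decomposition must satisfy three properties: every vertex lies in some bag; for every edge, both endpoints lie together in some bag; and for every vertex, the bags containing it form a connected subtree. Here vertex 1 appears in no bag, so the decomposition is invalid.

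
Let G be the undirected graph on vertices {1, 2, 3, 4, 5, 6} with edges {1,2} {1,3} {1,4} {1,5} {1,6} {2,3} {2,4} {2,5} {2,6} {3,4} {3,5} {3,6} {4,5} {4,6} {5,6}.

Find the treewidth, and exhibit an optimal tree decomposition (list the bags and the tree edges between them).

Treewidth 5.
Bags: B1 = {1, 2, 3, 4, 5, 6}
Tree: (single bag)

A single bag containing all 6 vertices is trivially a valid decomposition of width 5. For the lower bound, the 6 vertices {1, 2, 3, 4, 5, 6} are pairwise adjacent, and any tree decomposition puts a clique entirely inside one bag — forcing width ≥ 5. Combining the bounds, tw(G) = 5.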